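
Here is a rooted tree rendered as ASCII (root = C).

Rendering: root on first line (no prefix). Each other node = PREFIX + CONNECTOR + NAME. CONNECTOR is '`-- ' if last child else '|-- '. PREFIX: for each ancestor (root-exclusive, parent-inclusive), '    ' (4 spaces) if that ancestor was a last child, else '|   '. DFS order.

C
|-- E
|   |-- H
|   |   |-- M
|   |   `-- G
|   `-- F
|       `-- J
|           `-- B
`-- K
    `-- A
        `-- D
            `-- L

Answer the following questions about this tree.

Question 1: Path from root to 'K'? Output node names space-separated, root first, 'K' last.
Walk down from root: C -> K

Answer: C K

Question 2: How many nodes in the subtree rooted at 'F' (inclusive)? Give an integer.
Answer: 3

Derivation:
Subtree rooted at F contains: B, F, J
Count = 3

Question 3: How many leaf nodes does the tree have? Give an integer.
Leaves (nodes with no children): B, G, L, M

Answer: 4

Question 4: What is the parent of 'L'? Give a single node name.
Scan adjacency: L appears as child of D

Answer: D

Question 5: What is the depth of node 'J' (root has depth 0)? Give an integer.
Answer: 3

Derivation:
Path from root to J: C -> E -> F -> J
Depth = number of edges = 3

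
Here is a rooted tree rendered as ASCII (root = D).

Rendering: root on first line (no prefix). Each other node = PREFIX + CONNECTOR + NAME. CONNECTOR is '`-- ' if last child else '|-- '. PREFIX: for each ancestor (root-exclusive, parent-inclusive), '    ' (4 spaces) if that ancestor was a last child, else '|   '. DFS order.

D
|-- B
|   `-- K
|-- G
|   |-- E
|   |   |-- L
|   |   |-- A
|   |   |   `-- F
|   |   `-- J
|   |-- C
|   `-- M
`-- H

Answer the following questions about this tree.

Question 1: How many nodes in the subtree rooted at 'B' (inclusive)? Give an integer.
Answer: 2

Derivation:
Subtree rooted at B contains: B, K
Count = 2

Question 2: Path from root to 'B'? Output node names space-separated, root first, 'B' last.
Answer: D B

Derivation:
Walk down from root: D -> B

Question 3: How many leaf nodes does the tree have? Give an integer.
Leaves (nodes with no children): C, F, H, J, K, L, M

Answer: 7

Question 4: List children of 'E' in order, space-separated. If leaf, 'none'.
Node E's children (from adjacency): L, A, J

Answer: L A J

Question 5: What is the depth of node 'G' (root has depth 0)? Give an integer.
Answer: 1

Derivation:
Path from root to G: D -> G
Depth = number of edges = 1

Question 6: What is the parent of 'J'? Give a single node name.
Answer: E

Derivation:
Scan adjacency: J appears as child of E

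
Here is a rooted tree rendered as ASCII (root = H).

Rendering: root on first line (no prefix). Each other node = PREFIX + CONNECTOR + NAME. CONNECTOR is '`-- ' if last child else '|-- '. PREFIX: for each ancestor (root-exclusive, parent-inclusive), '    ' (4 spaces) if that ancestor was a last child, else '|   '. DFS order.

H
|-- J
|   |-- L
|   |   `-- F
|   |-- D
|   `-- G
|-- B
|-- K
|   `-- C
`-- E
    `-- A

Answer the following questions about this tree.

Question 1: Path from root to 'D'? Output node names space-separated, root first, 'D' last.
Answer: H J D

Derivation:
Walk down from root: H -> J -> D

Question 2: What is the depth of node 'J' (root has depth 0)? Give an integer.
Answer: 1

Derivation:
Path from root to J: H -> J
Depth = number of edges = 1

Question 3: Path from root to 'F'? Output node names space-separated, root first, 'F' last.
Answer: H J L F

Derivation:
Walk down from root: H -> J -> L -> F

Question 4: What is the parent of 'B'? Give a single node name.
Scan adjacency: B appears as child of H

Answer: H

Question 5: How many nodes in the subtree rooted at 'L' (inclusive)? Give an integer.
Subtree rooted at L contains: F, L
Count = 2

Answer: 2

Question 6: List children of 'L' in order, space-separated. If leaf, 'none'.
Answer: F

Derivation:
Node L's children (from adjacency): F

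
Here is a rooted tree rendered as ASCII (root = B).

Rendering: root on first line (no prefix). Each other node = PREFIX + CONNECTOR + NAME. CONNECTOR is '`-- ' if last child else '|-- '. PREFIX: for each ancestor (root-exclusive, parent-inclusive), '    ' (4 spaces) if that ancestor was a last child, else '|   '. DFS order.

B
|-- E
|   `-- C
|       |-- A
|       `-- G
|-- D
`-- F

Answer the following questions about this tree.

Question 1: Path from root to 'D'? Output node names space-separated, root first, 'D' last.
Answer: B D

Derivation:
Walk down from root: B -> D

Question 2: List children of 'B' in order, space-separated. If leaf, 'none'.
Answer: E D F

Derivation:
Node B's children (from adjacency): E, D, F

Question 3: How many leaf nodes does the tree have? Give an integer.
Answer: 4

Derivation:
Leaves (nodes with no children): A, D, F, G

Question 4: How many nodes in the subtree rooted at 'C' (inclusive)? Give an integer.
Answer: 3

Derivation:
Subtree rooted at C contains: A, C, G
Count = 3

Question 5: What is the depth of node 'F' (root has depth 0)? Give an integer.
Path from root to F: B -> F
Depth = number of edges = 1

Answer: 1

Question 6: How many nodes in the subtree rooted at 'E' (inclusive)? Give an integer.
Answer: 4

Derivation:
Subtree rooted at E contains: A, C, E, G
Count = 4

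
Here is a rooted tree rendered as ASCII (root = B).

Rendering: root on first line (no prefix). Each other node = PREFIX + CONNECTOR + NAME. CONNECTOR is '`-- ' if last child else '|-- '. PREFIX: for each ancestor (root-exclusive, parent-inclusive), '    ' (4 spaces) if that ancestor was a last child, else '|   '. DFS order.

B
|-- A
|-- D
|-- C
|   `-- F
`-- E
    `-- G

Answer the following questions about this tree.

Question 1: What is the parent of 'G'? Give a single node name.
Scan adjacency: G appears as child of E

Answer: E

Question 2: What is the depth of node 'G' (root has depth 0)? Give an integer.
Answer: 2

Derivation:
Path from root to G: B -> E -> G
Depth = number of edges = 2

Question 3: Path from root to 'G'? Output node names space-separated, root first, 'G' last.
Answer: B E G

Derivation:
Walk down from root: B -> E -> G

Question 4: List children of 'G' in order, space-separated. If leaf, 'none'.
Node G's children (from adjacency): (leaf)

Answer: none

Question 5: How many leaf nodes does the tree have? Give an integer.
Leaves (nodes with no children): A, D, F, G

Answer: 4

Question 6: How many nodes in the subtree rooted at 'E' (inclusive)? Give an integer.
Subtree rooted at E contains: E, G
Count = 2

Answer: 2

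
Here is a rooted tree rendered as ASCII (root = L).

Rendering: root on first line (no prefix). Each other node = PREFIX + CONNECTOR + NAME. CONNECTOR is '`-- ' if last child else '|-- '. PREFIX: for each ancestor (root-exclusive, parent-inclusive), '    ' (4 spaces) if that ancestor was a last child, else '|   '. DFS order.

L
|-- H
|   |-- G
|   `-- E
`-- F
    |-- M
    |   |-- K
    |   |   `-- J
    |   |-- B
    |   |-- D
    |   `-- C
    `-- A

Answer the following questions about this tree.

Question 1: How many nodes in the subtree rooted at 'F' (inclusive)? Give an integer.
Answer: 8

Derivation:
Subtree rooted at F contains: A, B, C, D, F, J, K, M
Count = 8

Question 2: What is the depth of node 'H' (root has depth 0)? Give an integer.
Answer: 1

Derivation:
Path from root to H: L -> H
Depth = number of edges = 1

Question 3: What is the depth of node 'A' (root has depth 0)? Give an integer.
Answer: 2

Derivation:
Path from root to A: L -> F -> A
Depth = number of edges = 2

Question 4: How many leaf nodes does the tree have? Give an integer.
Leaves (nodes with no children): A, B, C, D, E, G, J

Answer: 7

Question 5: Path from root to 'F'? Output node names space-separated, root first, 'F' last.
Walk down from root: L -> F

Answer: L F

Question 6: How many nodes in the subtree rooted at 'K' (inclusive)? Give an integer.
Subtree rooted at K contains: J, K
Count = 2

Answer: 2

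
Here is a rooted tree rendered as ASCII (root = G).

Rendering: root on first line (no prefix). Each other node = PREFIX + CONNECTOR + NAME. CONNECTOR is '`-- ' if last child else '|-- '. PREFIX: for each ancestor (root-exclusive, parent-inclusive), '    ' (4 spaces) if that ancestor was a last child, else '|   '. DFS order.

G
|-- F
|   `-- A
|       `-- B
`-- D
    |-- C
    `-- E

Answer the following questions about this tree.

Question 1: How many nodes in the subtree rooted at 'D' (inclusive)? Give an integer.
Subtree rooted at D contains: C, D, E
Count = 3

Answer: 3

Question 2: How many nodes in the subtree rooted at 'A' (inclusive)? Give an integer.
Subtree rooted at A contains: A, B
Count = 2

Answer: 2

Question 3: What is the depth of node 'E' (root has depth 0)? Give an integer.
Path from root to E: G -> D -> E
Depth = number of edges = 2

Answer: 2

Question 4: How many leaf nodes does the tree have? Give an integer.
Leaves (nodes with no children): B, C, E

Answer: 3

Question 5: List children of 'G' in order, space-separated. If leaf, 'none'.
Node G's children (from adjacency): F, D

Answer: F D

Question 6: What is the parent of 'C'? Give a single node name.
Answer: D

Derivation:
Scan adjacency: C appears as child of D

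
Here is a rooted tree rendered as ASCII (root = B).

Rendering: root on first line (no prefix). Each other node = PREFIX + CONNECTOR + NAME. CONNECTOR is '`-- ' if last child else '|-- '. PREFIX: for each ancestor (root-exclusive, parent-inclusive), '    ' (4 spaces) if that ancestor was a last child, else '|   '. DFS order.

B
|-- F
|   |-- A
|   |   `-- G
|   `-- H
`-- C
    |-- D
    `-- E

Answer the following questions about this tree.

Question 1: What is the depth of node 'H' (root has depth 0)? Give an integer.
Answer: 2

Derivation:
Path from root to H: B -> F -> H
Depth = number of edges = 2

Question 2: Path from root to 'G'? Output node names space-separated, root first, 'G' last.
Answer: B F A G

Derivation:
Walk down from root: B -> F -> A -> G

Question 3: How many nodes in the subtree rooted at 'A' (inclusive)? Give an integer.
Answer: 2

Derivation:
Subtree rooted at A contains: A, G
Count = 2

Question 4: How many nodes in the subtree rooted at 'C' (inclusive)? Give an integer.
Answer: 3

Derivation:
Subtree rooted at C contains: C, D, E
Count = 3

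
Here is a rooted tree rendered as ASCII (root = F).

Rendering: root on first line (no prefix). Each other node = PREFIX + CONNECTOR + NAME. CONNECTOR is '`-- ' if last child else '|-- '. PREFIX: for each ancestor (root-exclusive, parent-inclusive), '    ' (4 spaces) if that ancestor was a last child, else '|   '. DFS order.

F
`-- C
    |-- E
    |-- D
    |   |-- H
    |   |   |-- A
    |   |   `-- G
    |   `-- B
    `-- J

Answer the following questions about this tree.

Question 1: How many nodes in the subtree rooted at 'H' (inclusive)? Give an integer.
Answer: 3

Derivation:
Subtree rooted at H contains: A, G, H
Count = 3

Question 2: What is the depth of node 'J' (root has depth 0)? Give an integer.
Answer: 2

Derivation:
Path from root to J: F -> C -> J
Depth = number of edges = 2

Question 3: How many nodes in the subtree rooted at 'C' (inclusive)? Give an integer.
Answer: 8

Derivation:
Subtree rooted at C contains: A, B, C, D, E, G, H, J
Count = 8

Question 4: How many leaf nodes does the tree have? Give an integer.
Answer: 5

Derivation:
Leaves (nodes with no children): A, B, E, G, J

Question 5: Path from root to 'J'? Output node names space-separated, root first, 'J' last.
Walk down from root: F -> C -> J

Answer: F C J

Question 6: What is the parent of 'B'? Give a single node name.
Scan adjacency: B appears as child of D

Answer: D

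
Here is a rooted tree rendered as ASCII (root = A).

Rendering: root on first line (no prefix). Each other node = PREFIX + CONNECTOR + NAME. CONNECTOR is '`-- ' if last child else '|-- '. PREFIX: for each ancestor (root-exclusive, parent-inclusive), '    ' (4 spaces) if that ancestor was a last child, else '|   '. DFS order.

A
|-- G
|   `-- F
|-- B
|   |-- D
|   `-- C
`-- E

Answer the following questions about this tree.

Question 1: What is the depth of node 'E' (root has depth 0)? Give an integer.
Answer: 1

Derivation:
Path from root to E: A -> E
Depth = number of edges = 1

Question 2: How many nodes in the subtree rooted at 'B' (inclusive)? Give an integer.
Subtree rooted at B contains: B, C, D
Count = 3

Answer: 3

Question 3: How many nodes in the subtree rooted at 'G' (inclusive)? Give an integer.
Answer: 2

Derivation:
Subtree rooted at G contains: F, G
Count = 2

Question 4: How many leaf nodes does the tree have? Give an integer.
Answer: 4

Derivation:
Leaves (nodes with no children): C, D, E, F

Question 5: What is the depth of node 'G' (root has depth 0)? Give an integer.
Path from root to G: A -> G
Depth = number of edges = 1

Answer: 1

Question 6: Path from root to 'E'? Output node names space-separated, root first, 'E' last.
Walk down from root: A -> E

Answer: A E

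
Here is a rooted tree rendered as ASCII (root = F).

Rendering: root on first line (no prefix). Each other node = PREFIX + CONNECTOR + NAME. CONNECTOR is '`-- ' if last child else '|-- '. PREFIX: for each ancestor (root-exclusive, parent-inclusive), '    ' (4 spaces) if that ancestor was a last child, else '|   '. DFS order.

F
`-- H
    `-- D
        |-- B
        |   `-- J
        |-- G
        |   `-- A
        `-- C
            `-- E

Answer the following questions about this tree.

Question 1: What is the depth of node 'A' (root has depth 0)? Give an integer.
Answer: 4

Derivation:
Path from root to A: F -> H -> D -> G -> A
Depth = number of edges = 4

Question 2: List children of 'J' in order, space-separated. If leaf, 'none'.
Answer: none

Derivation:
Node J's children (from adjacency): (leaf)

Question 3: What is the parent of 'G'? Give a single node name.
Answer: D

Derivation:
Scan adjacency: G appears as child of D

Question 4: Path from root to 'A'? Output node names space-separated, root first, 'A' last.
Walk down from root: F -> H -> D -> G -> A

Answer: F H D G A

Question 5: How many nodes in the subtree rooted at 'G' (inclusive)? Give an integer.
Subtree rooted at G contains: A, G
Count = 2

Answer: 2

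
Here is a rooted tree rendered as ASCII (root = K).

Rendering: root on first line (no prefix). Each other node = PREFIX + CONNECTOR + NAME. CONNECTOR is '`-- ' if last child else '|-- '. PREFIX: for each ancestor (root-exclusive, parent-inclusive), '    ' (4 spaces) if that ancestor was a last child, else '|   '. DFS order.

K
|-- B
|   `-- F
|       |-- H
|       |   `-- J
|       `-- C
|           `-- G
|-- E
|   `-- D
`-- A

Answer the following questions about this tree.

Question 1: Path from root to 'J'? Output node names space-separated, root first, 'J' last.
Walk down from root: K -> B -> F -> H -> J

Answer: K B F H J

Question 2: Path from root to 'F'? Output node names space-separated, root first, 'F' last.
Answer: K B F

Derivation:
Walk down from root: K -> B -> F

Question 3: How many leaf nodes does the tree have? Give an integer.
Leaves (nodes with no children): A, D, G, J

Answer: 4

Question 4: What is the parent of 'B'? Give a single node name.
Scan adjacency: B appears as child of K

Answer: K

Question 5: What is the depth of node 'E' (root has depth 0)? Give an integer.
Answer: 1

Derivation:
Path from root to E: K -> E
Depth = number of edges = 1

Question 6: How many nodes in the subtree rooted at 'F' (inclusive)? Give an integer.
Subtree rooted at F contains: C, F, G, H, J
Count = 5

Answer: 5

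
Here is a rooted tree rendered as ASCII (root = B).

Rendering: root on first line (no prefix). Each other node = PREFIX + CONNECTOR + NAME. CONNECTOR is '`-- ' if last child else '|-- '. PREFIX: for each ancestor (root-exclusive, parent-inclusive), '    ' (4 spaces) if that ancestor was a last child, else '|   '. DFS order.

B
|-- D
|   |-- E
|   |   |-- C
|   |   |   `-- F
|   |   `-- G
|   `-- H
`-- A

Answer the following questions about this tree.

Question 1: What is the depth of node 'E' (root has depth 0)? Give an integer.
Answer: 2

Derivation:
Path from root to E: B -> D -> E
Depth = number of edges = 2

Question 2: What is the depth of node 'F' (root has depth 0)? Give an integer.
Path from root to F: B -> D -> E -> C -> F
Depth = number of edges = 4

Answer: 4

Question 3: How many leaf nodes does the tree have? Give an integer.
Leaves (nodes with no children): A, F, G, H

Answer: 4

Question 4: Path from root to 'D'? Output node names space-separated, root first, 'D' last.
Answer: B D

Derivation:
Walk down from root: B -> D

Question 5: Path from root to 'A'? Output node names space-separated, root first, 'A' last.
Answer: B A

Derivation:
Walk down from root: B -> A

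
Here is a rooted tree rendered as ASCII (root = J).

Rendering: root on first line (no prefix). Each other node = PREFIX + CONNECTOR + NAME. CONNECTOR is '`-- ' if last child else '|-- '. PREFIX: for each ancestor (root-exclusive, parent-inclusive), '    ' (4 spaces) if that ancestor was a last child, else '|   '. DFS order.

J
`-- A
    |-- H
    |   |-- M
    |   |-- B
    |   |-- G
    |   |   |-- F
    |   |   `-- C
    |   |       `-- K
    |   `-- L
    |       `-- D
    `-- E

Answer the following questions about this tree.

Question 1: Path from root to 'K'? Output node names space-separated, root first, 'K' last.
Walk down from root: J -> A -> H -> G -> C -> K

Answer: J A H G C K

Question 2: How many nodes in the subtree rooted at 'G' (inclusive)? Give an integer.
Subtree rooted at G contains: C, F, G, K
Count = 4

Answer: 4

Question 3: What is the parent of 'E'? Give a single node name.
Scan adjacency: E appears as child of A

Answer: A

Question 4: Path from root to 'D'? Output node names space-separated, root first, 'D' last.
Answer: J A H L D

Derivation:
Walk down from root: J -> A -> H -> L -> D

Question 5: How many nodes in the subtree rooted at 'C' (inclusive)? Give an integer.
Answer: 2

Derivation:
Subtree rooted at C contains: C, K
Count = 2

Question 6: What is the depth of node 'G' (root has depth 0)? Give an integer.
Path from root to G: J -> A -> H -> G
Depth = number of edges = 3

Answer: 3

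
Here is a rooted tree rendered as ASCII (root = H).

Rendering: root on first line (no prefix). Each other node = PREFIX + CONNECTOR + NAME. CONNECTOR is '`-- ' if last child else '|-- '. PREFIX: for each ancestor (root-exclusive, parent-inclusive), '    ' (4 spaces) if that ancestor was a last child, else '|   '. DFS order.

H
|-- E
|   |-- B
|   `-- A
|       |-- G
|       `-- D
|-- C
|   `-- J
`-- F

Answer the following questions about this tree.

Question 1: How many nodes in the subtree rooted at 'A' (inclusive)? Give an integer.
Subtree rooted at A contains: A, D, G
Count = 3

Answer: 3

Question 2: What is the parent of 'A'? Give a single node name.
Scan adjacency: A appears as child of E

Answer: E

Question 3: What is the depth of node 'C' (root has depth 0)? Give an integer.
Path from root to C: H -> C
Depth = number of edges = 1

Answer: 1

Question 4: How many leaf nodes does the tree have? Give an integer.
Leaves (nodes with no children): B, D, F, G, J

Answer: 5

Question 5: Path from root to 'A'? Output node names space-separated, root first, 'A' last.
Walk down from root: H -> E -> A

Answer: H E A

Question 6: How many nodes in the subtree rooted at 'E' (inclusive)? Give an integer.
Subtree rooted at E contains: A, B, D, E, G
Count = 5

Answer: 5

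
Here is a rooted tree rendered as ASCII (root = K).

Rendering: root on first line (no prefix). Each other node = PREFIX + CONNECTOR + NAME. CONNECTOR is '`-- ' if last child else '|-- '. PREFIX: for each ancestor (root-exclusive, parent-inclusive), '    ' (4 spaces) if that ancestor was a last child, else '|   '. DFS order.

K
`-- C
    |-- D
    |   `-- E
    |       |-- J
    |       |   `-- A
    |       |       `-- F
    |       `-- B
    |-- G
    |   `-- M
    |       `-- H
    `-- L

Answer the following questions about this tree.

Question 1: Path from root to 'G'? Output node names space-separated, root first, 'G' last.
Answer: K C G

Derivation:
Walk down from root: K -> C -> G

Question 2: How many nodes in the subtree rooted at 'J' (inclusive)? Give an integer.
Subtree rooted at J contains: A, F, J
Count = 3

Answer: 3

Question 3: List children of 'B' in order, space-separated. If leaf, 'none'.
Answer: none

Derivation:
Node B's children (from adjacency): (leaf)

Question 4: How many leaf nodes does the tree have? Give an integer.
Answer: 4

Derivation:
Leaves (nodes with no children): B, F, H, L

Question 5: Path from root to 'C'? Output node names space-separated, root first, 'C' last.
Walk down from root: K -> C

Answer: K C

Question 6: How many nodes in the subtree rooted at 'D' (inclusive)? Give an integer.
Subtree rooted at D contains: A, B, D, E, F, J
Count = 6

Answer: 6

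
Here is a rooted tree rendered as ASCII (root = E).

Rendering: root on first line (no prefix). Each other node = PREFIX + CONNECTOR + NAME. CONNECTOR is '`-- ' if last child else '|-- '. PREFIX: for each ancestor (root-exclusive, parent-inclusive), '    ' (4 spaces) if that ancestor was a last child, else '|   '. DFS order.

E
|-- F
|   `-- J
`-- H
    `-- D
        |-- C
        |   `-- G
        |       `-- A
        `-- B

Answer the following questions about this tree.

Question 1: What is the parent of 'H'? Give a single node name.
Scan adjacency: H appears as child of E

Answer: E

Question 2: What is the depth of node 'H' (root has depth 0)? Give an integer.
Answer: 1

Derivation:
Path from root to H: E -> H
Depth = number of edges = 1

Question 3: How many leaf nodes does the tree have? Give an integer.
Answer: 3

Derivation:
Leaves (nodes with no children): A, B, J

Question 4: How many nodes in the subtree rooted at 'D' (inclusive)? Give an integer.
Answer: 5

Derivation:
Subtree rooted at D contains: A, B, C, D, G
Count = 5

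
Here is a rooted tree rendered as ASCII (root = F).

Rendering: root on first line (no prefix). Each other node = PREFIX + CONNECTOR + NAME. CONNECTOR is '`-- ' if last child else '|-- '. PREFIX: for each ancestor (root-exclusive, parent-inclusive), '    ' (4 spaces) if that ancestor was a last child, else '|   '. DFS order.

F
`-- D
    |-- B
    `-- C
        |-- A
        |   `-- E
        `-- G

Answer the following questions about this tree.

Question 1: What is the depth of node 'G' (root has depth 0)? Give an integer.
Path from root to G: F -> D -> C -> G
Depth = number of edges = 3

Answer: 3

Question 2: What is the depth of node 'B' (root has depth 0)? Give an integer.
Path from root to B: F -> D -> B
Depth = number of edges = 2

Answer: 2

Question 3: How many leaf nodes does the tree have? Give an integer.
Leaves (nodes with no children): B, E, G

Answer: 3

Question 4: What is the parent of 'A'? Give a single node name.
Answer: C

Derivation:
Scan adjacency: A appears as child of C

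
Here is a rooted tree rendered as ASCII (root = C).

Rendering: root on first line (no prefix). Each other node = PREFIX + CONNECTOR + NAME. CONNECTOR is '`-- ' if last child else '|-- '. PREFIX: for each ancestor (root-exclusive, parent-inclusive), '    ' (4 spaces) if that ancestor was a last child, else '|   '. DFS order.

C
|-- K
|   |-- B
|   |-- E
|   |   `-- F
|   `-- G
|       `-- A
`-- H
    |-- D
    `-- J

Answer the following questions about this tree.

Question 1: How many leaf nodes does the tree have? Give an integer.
Leaves (nodes with no children): A, B, D, F, J

Answer: 5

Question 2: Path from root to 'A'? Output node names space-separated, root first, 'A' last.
Walk down from root: C -> K -> G -> A

Answer: C K G A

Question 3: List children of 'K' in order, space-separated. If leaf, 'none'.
Node K's children (from adjacency): B, E, G

Answer: B E G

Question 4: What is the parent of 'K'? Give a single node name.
Scan adjacency: K appears as child of C

Answer: C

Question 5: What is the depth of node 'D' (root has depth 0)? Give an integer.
Path from root to D: C -> H -> D
Depth = number of edges = 2

Answer: 2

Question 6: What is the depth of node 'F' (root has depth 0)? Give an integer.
Path from root to F: C -> K -> E -> F
Depth = number of edges = 3

Answer: 3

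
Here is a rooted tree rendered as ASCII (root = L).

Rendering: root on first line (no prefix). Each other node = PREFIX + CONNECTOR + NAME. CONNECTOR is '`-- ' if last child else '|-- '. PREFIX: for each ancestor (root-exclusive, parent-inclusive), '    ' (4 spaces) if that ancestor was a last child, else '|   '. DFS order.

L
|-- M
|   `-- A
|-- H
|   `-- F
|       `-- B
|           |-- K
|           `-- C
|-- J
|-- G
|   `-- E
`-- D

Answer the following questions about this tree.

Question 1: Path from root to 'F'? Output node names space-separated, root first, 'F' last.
Walk down from root: L -> H -> F

Answer: L H F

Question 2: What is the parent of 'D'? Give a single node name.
Answer: L

Derivation:
Scan adjacency: D appears as child of L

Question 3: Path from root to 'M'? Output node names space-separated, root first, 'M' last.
Answer: L M

Derivation:
Walk down from root: L -> M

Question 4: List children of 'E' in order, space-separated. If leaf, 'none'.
Node E's children (from adjacency): (leaf)

Answer: none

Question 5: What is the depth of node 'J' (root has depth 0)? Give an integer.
Path from root to J: L -> J
Depth = number of edges = 1

Answer: 1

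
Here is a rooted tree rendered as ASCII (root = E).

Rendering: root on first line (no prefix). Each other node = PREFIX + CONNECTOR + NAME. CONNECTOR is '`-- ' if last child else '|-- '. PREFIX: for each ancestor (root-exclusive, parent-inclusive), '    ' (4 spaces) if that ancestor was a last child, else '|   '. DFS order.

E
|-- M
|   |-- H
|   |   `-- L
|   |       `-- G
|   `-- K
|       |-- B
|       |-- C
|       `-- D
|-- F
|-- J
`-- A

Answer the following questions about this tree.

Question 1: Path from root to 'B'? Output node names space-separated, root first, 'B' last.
Walk down from root: E -> M -> K -> B

Answer: E M K B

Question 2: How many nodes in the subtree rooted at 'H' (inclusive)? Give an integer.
Subtree rooted at H contains: G, H, L
Count = 3

Answer: 3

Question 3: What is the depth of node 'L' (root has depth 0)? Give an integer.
Path from root to L: E -> M -> H -> L
Depth = number of edges = 3

Answer: 3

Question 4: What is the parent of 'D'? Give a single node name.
Answer: K

Derivation:
Scan adjacency: D appears as child of K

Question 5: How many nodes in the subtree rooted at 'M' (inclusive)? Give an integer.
Answer: 8

Derivation:
Subtree rooted at M contains: B, C, D, G, H, K, L, M
Count = 8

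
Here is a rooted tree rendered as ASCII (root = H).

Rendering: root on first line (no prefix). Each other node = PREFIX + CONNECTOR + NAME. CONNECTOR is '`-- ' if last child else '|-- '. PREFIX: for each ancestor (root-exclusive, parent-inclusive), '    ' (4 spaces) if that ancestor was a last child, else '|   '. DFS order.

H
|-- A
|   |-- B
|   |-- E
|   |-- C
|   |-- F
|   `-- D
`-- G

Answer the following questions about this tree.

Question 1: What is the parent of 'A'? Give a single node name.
Answer: H

Derivation:
Scan adjacency: A appears as child of H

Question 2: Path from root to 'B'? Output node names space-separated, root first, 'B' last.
Answer: H A B

Derivation:
Walk down from root: H -> A -> B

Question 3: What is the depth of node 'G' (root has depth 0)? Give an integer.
Answer: 1

Derivation:
Path from root to G: H -> G
Depth = number of edges = 1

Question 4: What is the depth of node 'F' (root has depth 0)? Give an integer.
Answer: 2

Derivation:
Path from root to F: H -> A -> F
Depth = number of edges = 2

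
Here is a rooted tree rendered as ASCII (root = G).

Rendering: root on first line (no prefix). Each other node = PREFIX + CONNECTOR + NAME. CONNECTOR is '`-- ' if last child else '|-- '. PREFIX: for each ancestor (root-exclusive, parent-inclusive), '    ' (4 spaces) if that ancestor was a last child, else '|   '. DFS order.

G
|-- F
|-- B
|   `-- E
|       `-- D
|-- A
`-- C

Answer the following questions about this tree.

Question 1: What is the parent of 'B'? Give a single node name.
Answer: G

Derivation:
Scan adjacency: B appears as child of G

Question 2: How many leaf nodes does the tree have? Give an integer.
Leaves (nodes with no children): A, C, D, F

Answer: 4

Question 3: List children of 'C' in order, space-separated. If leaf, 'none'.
Node C's children (from adjacency): (leaf)

Answer: none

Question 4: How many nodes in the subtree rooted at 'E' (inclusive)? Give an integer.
Answer: 2

Derivation:
Subtree rooted at E contains: D, E
Count = 2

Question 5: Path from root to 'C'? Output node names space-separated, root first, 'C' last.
Answer: G C

Derivation:
Walk down from root: G -> C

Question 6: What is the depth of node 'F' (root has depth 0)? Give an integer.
Path from root to F: G -> F
Depth = number of edges = 1

Answer: 1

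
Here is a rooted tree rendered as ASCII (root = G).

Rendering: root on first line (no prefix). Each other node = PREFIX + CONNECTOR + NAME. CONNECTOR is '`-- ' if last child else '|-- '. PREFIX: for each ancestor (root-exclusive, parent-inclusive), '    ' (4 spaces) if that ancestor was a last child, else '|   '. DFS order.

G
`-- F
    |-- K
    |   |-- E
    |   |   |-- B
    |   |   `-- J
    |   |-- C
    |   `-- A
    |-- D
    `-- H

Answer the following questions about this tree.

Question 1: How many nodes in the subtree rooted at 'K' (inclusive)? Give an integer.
Answer: 6

Derivation:
Subtree rooted at K contains: A, B, C, E, J, K
Count = 6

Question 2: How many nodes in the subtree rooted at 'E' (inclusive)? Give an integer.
Subtree rooted at E contains: B, E, J
Count = 3

Answer: 3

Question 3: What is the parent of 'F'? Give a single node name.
Scan adjacency: F appears as child of G

Answer: G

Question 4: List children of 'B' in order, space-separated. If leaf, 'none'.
Answer: none

Derivation:
Node B's children (from adjacency): (leaf)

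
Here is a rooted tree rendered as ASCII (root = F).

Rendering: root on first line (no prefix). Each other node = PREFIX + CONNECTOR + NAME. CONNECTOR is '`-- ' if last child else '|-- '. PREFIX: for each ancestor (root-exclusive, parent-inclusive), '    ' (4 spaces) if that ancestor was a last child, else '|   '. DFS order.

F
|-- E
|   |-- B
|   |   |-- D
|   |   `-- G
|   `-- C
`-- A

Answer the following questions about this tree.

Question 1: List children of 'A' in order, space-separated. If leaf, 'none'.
Node A's children (from adjacency): (leaf)

Answer: none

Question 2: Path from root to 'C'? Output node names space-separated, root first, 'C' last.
Walk down from root: F -> E -> C

Answer: F E C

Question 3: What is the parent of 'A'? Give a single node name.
Scan adjacency: A appears as child of F

Answer: F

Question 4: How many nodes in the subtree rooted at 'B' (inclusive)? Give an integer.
Answer: 3

Derivation:
Subtree rooted at B contains: B, D, G
Count = 3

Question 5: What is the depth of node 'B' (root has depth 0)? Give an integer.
Path from root to B: F -> E -> B
Depth = number of edges = 2

Answer: 2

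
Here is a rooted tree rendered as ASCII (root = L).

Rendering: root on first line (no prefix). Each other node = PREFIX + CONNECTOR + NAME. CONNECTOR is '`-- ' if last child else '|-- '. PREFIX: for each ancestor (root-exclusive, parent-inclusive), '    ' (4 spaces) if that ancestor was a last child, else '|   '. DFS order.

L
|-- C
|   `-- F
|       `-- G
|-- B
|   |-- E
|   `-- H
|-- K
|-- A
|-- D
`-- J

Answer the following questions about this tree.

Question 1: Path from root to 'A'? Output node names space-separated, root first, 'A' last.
Walk down from root: L -> A

Answer: L A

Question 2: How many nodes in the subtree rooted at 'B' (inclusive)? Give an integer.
Subtree rooted at B contains: B, E, H
Count = 3

Answer: 3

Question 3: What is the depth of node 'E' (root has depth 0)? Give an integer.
Path from root to E: L -> B -> E
Depth = number of edges = 2

Answer: 2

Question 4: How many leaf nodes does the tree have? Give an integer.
Answer: 7

Derivation:
Leaves (nodes with no children): A, D, E, G, H, J, K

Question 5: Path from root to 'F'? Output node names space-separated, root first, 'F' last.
Answer: L C F

Derivation:
Walk down from root: L -> C -> F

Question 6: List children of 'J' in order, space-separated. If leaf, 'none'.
Node J's children (from adjacency): (leaf)

Answer: none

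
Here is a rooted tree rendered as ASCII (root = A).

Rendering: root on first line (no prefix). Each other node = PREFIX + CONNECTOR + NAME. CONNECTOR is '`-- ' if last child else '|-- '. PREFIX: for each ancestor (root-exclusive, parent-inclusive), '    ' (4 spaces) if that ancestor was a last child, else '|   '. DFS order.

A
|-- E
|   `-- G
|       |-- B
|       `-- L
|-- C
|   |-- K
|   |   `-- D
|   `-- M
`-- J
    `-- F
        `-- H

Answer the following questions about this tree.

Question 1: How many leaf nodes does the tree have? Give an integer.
Leaves (nodes with no children): B, D, H, L, M

Answer: 5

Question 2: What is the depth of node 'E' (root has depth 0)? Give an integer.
Path from root to E: A -> E
Depth = number of edges = 1

Answer: 1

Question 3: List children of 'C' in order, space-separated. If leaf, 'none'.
Node C's children (from adjacency): K, M

Answer: K M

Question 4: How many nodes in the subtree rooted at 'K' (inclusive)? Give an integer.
Subtree rooted at K contains: D, K
Count = 2

Answer: 2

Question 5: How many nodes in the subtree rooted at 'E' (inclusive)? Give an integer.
Subtree rooted at E contains: B, E, G, L
Count = 4

Answer: 4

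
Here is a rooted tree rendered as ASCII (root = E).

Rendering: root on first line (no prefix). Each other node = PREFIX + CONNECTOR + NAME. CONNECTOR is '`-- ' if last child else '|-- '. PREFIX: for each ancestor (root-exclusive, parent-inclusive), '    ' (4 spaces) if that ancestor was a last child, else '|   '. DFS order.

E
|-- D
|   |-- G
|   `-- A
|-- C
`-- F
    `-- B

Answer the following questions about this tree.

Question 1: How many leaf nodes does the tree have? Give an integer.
Answer: 4

Derivation:
Leaves (nodes with no children): A, B, C, G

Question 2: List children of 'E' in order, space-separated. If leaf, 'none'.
Node E's children (from adjacency): D, C, F

Answer: D C F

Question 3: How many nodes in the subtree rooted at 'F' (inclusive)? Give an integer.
Answer: 2

Derivation:
Subtree rooted at F contains: B, F
Count = 2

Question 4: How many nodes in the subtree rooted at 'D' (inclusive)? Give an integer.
Answer: 3

Derivation:
Subtree rooted at D contains: A, D, G
Count = 3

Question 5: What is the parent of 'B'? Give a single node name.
Answer: F

Derivation:
Scan adjacency: B appears as child of F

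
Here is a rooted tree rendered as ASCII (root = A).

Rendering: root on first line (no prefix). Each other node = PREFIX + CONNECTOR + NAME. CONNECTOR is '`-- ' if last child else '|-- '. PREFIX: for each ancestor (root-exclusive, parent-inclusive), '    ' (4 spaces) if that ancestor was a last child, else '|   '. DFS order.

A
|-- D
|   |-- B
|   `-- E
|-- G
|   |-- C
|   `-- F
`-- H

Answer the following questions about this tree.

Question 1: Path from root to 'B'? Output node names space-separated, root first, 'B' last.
Walk down from root: A -> D -> B

Answer: A D B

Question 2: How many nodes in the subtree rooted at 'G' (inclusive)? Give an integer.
Answer: 3

Derivation:
Subtree rooted at G contains: C, F, G
Count = 3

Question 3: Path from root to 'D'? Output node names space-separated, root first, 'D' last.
Walk down from root: A -> D

Answer: A D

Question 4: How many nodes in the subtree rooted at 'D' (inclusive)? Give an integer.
Subtree rooted at D contains: B, D, E
Count = 3

Answer: 3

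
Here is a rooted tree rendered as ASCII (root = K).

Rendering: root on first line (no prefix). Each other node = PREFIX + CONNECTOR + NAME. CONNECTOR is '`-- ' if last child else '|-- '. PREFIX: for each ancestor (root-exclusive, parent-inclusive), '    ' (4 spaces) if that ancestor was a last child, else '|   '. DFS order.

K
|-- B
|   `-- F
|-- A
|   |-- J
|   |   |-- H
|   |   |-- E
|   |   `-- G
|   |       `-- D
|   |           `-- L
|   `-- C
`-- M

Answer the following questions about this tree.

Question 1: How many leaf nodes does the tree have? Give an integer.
Leaves (nodes with no children): C, E, F, H, L, M

Answer: 6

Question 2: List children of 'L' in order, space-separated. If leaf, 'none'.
Node L's children (from adjacency): (leaf)

Answer: none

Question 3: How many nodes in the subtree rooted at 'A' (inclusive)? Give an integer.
Subtree rooted at A contains: A, C, D, E, G, H, J, L
Count = 8

Answer: 8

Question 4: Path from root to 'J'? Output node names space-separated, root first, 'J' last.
Answer: K A J

Derivation:
Walk down from root: K -> A -> J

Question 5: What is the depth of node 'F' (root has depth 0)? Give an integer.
Answer: 2

Derivation:
Path from root to F: K -> B -> F
Depth = number of edges = 2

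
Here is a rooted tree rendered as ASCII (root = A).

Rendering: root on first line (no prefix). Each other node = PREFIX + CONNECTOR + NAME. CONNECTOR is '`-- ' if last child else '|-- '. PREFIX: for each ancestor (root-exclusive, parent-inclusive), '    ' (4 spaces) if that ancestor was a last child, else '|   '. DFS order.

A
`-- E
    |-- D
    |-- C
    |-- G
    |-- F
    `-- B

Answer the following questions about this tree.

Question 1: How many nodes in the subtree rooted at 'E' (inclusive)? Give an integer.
Answer: 6

Derivation:
Subtree rooted at E contains: B, C, D, E, F, G
Count = 6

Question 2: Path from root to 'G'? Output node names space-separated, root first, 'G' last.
Answer: A E G

Derivation:
Walk down from root: A -> E -> G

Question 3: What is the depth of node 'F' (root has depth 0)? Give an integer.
Path from root to F: A -> E -> F
Depth = number of edges = 2

Answer: 2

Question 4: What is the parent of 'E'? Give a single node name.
Scan adjacency: E appears as child of A

Answer: A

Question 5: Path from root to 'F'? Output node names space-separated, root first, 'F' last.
Walk down from root: A -> E -> F

Answer: A E F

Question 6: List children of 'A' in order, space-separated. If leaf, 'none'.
Answer: E

Derivation:
Node A's children (from adjacency): E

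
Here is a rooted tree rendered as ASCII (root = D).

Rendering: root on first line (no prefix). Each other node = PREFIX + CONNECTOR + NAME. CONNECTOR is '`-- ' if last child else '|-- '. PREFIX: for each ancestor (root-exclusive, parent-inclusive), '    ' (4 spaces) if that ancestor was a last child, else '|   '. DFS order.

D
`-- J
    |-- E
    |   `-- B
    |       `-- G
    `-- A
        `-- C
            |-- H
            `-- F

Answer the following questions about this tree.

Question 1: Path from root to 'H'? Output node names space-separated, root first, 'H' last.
Answer: D J A C H

Derivation:
Walk down from root: D -> J -> A -> C -> H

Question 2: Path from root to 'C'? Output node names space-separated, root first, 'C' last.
Answer: D J A C

Derivation:
Walk down from root: D -> J -> A -> C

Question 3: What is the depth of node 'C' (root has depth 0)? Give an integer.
Path from root to C: D -> J -> A -> C
Depth = number of edges = 3

Answer: 3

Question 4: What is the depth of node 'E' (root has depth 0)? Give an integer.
Path from root to E: D -> J -> E
Depth = number of edges = 2

Answer: 2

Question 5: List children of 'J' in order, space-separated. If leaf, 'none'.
Node J's children (from adjacency): E, A

Answer: E A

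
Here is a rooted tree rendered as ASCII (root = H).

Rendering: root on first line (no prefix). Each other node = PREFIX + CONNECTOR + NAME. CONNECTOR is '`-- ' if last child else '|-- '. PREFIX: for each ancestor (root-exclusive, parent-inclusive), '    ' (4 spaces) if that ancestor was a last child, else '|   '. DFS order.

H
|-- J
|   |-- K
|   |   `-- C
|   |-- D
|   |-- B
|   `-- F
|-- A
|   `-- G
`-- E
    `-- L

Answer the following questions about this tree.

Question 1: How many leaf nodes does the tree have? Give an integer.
Leaves (nodes with no children): B, C, D, F, G, L

Answer: 6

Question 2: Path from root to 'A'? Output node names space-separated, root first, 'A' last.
Answer: H A

Derivation:
Walk down from root: H -> A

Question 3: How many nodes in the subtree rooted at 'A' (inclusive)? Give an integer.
Subtree rooted at A contains: A, G
Count = 2

Answer: 2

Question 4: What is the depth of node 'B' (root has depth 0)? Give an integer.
Path from root to B: H -> J -> B
Depth = number of edges = 2

Answer: 2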